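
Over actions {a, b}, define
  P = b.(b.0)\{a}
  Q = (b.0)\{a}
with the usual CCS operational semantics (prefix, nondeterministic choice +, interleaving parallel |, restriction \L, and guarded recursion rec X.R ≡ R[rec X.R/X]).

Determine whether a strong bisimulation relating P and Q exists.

not bisimilar

LTS(P): 3 reachable states
  u0 = b.(b.0)\{a} ⊢ =b=> u1
  u1 = (b.0)\{a} ⊢ =b=> u2
  u2 = 0\{a} ⊢ deadlocked
LTS(Q): 2 reachable states
  v0 = (b.0)\{a} ⊢ =b=> v1
  v1 = 0\{a} ⊢ deadlocked
Partition-refinement fixed point:
  B0 = {u0}
  B1 = {u1, v0}
  B2 = {u2, v1}
u0 ∈ B0, v0 ∈ B1 → different blocks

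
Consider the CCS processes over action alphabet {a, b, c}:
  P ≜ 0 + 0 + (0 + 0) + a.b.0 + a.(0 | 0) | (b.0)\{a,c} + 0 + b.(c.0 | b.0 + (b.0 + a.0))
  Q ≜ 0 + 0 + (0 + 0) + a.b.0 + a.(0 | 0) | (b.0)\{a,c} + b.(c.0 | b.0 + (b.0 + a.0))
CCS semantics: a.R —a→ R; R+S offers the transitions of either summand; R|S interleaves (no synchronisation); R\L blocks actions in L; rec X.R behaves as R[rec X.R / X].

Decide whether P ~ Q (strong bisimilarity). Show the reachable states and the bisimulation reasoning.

P ~ Q

P's transition system — 10 states:
  m0 = 0 + 0 + (0 + 0) + a.b.0 + a.(0 | 0) | (b.0)\{a,c} + 0 + b.(c.0 | b.0 + (b.0 + a.0)) | --a--▸ m1, --a--▸ m2, --b--▸ m3, --b--▸ m4
  m1 = 0 | 0 | (b.0)\{a,c} | --b--▸ m5
  m2 = b.0 | --b--▸ m6
  m3 = a.(0 | 0) | 0\{a,c} | --a--▸ m5
  m4 = c.0 | b.0 + (b.0 + a.0) | --a--▸ m6, --b--▸ m6, --b--▸ m7, --c--▸ m8
  m5 = 0 | 0 | 0\{a,c} | ∅
  m6 = 0 | ∅
  m7 = c.0 | 0 | --c--▸ m9
  m8 = 0 | b.0 | --b--▸ m9
  m9 = 0 | 0 | ∅
Q's transition system — 10 states:
  n0 = 0 + 0 + (0 + 0) + a.b.0 + a.(0 | 0) | (b.0)\{a,c} + b.(c.0 | b.0 + (b.0 + a.0)) | --a--▸ n1, --a--▸ n2, --b--▸ n3, --b--▸ n4
  n1 = 0 | 0 | (b.0)\{a,c} | --b--▸ n5
  n2 = b.0 | --b--▸ n6
  n3 = a.(0 | 0) | 0\{a,c} | --a--▸ n5
  n4 = c.0 | b.0 + (b.0 + a.0) | --a--▸ n6, --b--▸ n6, --b--▸ n7, --c--▸ n8
  n5 = 0 | 0 | 0\{a,c} | ∅
  n6 = 0 | ∅
  n7 = c.0 | 0 | --c--▸ n9
  n8 = 0 | b.0 | --b--▸ n9
  n9 = 0 | 0 | ∅
Bisimilarity quotient blocks:
  B0 = {m0, n0}
  B1 = {m1, m2, m8, n1, n2, n8}
  B2 = {m5, m6, m9, n5, n6, n9}
  B3 = {m4, n4}
  B4 = {m7, n7}
  B5 = {m3, n3}
m0 ∈ B0, n0 ∈ B0 → same block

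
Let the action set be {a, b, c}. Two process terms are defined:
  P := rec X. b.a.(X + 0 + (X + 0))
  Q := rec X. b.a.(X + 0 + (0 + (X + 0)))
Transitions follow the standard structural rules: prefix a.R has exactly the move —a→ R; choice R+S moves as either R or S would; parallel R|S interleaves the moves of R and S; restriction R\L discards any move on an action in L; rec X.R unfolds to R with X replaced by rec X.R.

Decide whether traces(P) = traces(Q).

P's transition system — 3 states:
  m0 = rec X. b.a.(X + 0 + (X + 0)) has moves ··b··> m1
  m1 = a.((rec X. b.a.(X + 0 + (X + 0))) + 0 + ((rec X. b.a.(X + 0 + (X + 0))) + 0)) has moves ··a··> m2
  m2 = (rec X. b.a.(X + 0 + (X + 0))) + 0 + ((rec X. b.a.(X + 0 + (X + 0))) + 0) has moves ··b··> m1
Q's transition system — 3 states:
  n0 = rec X. b.a.(X + 0 + (0 + (X + 0))) has moves ··b··> n1
  n1 = a.((rec X. b.a.(X + 0 + (0 + (X + 0)))) + 0 + (0 + ((rec X. b.a.(X + 0 + (0 + (X + 0)))) + 0))) has moves ··a··> n2
  n2 = (rec X. b.a.(X + 0 + (0 + (X + 0)))) + 0 + (0 + ((rec X. b.a.(X + 0 + (0 + (X + 0)))) + 0)) has moves ··b··> n1
Partition-refinement fixed point:
  B0 = {m0, m2, n0, n2}
  B1 = {m1, n1}
m0 ∈ B0, n0 ∈ B0 → same block
Bisimilar ⇒ trace-equivalent.

trace-equivalent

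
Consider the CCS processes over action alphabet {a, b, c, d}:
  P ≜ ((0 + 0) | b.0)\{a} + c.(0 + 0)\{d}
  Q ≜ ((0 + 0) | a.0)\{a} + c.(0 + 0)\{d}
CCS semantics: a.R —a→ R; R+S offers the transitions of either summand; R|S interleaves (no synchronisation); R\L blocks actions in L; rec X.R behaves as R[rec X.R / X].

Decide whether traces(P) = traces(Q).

traces(P) ≠ traces(Q) — witness ⟨b⟩

LTS(P): 3 reachable states
  m0 = ((0 + 0) | b.0)\{a} + c.(0 + 0)\{d} ⊢ --b--▸ m1, --c--▸ m2
  m1 = ((0 + 0) | 0)\{a} ⊢ deadlocked
  m2 = (0 + 0)\{d} ⊢ deadlocked
LTS(Q): 2 reachable states
  n0 = ((0 + 0) | a.0)\{a} + c.(0 + 0)\{d} ⊢ --c--▸ n1
  n1 = (0 + 0)\{d} ⊢ deadlocked
Run σ = ⟨b⟩ on P: start {m0}
  after b @ step 1: {m1}
  P completes σ.
Run σ = ⟨b⟩ on Q: start {n0}
  after b @ step 1: no successor for Q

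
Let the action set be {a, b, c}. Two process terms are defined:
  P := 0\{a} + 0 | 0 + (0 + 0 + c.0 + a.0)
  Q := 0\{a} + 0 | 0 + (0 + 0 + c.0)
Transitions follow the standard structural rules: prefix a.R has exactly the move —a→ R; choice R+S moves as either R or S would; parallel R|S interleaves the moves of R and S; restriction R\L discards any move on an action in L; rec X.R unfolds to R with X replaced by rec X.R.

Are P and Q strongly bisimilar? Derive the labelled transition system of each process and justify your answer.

NO

P's transition system — 2 states:
  p0 = 0\{a} + 0 | 0 + (0 + 0 + c.0 + a.0) has moves ··a··> p1, ··c··> p1
  p1 = 0 has moves ·
Q's transition system — 2 states:
  q0 = 0\{a} + 0 | 0 + (0 + 0 + c.0) has moves ··c··> q1
  q1 = 0 has moves ·
Coarsest stable partition (strong bisimilarity classes):
  B0 = {p0}
  B1 = {p1, q1}
  B2 = {q0}
p0 ∈ B0, q0 ∈ B2 → different blocks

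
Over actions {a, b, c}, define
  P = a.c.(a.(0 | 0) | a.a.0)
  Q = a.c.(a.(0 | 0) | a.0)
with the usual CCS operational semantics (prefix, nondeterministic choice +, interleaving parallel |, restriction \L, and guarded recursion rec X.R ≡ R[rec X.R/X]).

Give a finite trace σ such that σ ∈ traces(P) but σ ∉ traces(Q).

acaaa

P's transition system — 8 states:
  p0 = a.c.(a.(0 | 0) | a.a.0) :: --a--▸ p1
  p1 = c.(a.(0 | 0) | a.a.0) :: --c--▸ p2
  p2 = a.(0 | 0) | a.a.0 :: --a--▸ p3, --a--▸ p4
  p3 = 0 | 0 | a.a.0 :: --a--▸ p5
  p4 = a.(0 | 0) | a.0 :: --a--▸ p5, --a--▸ p6
  p5 = 0 | 0 | a.0 :: --a--▸ p7
  p6 = a.(0 | 0) | 0 :: --a--▸ p7
  p7 = 0 | 0 | 0 :: (no moves)
Q's transition system — 6 states:
  q0 = a.c.(a.(0 | 0) | a.0) :: --a--▸ q1
  q1 = c.(a.(0 | 0) | a.0) :: --c--▸ q2
  q2 = a.(0 | 0) | a.0 :: --a--▸ q3, --a--▸ q4
  q3 = 0 | 0 | a.0 :: --a--▸ q5
  q4 = a.(0 | 0) | 0 :: --a--▸ q5
  q5 = 0 | 0 | 0 :: (no moves)
Trace ⟨acaaa⟩ through P, begin at {p0}:
  step 1 (a): {p1}
  step 2 (c): {p2}
  step 3 (a): {p3, p4}
  step 4 (a): {p5, p6}
  step 5 (a): {p7}
  ✓ P
Trace ⟨acaaa⟩ through Q, begin at {q0}:
  step 1 (a): {q1}
  step 2 (c): {q2}
  step 3 (a): {q3, q4}
  step 4 (a): {q5}
  step 5 (a): no successor for Q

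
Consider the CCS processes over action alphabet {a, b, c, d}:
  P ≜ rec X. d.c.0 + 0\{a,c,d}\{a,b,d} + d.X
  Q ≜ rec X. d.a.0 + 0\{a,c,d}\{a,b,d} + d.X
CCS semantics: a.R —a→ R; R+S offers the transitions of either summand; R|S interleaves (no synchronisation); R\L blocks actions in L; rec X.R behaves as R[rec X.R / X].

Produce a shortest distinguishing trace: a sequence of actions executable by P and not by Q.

dc

Reachable graph of P (3 states):
  m0 = rec X. d.c.0 + 0\{a,c,d}\{a,b,d} + d.X ⊢ =d=> m0, =d=> m1
  m1 = c.0 ⊢ =c=> m2
  m2 = 0 ⊢ ∅
Reachable graph of Q (3 states):
  n0 = rec X. d.a.0 + 0\{a,c,d}\{a,b,d} + d.X ⊢ =d=> n0, =d=> n1
  n1 = a.0 ⊢ =a=> n2
  n2 = 0 ⊢ ∅
Trace ⟨dc⟩ through P, begin at {m0}:
  step 1 (d): {m0, m1}
  step 2 (c): {m2}
  P completes σ.
Trace ⟨dc⟩ through Q, begin at {n0}:
  step 1 (d): {n0, n1}
  step 2 (c): ∅  — Q cannot continue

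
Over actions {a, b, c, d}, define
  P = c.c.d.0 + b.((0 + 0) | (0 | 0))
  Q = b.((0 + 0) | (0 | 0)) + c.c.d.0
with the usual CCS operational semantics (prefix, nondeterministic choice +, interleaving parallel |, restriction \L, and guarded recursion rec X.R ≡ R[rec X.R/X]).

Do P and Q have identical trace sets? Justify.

traces(P) = traces(Q)

LTS(P): 5 reachable states
  p0 = c.c.d.0 + b.((0 + 0) | (0 | 0)) has moves ··b··> p1, ··c··> p2
  p1 = (0 + 0) | (0 | 0) has moves stopped
  p2 = c.d.0 has moves ··c··> p3
  p3 = d.0 has moves ··d··> p4
  p4 = 0 has moves stopped
LTS(Q): 5 reachable states
  q0 = b.((0 + 0) | (0 | 0)) + c.c.d.0 has moves ··b··> q1, ··c··> q2
  q1 = (0 + 0) | (0 | 0) has moves stopped
  q2 = c.d.0 has moves ··c··> q3
  q3 = d.0 has moves ··d··> q4
  q4 = 0 has moves stopped
Coarsest stable partition (strong bisimilarity classes):
  B0 = {p0, q0}
  B1 = {p2, q2}
  B2 = {p3, q3}
  B3 = {p1, p4, q1, q4}
p0 ∈ B0, q0 ∈ B0 → same block
Bisimilar ⇒ trace-equivalent.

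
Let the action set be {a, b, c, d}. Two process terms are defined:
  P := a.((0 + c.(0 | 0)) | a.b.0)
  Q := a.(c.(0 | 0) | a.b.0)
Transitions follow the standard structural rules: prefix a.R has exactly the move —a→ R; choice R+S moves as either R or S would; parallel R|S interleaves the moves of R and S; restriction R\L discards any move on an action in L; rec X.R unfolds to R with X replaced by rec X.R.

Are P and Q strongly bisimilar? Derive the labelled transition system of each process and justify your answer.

P ~ Q

LTS(P): 7 reachable states
  m0 = a.((0 + c.(0 | 0)) | a.b.0) has moves —a→ m1
  m1 = (0 + c.(0 | 0)) | a.b.0 has moves —a→ m2, —c→ m3
  m2 = (0 + c.(0 | 0)) | b.0 has moves —b→ m4, —c→ m5
  m3 = 0 | 0 | a.b.0 has moves —a→ m5
  m4 = (0 + c.(0 | 0)) | 0 has moves —c→ m6
  m5 = 0 | 0 | b.0 has moves —b→ m6
  m6 = 0 | 0 | 0 has moves deadlocked
LTS(Q): 7 reachable states
  n0 = a.(c.(0 | 0) | a.b.0) has moves —a→ n1
  n1 = c.(0 | 0) | a.b.0 has moves —a→ n2, —c→ n3
  n2 = c.(0 | 0) | b.0 has moves —b→ n4, —c→ n5
  n3 = 0 | 0 | a.b.0 has moves —a→ n5
  n4 = c.(0 | 0) | 0 has moves —c→ n6
  n5 = 0 | 0 | b.0 has moves —b→ n6
  n6 = 0 | 0 | 0 has moves deadlocked
Partition-refinement fixed point:
  B0 = {m0, n0}
  B1 = {m1, n1}
  B2 = {m2, n2}
  B3 = {m5, n5}
  B4 = {m6, n6}
  B5 = {m4, n4}
  B6 = {m3, n3}
m0 ∈ B0, n0 ∈ B0 → same block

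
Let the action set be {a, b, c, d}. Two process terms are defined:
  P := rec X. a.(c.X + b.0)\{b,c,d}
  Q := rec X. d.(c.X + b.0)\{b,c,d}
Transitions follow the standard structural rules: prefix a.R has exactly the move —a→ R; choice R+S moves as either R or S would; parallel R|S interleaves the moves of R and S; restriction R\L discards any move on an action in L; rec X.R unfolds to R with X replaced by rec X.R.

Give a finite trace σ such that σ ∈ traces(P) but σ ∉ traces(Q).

a

P's transition system — 2 states:
  m0 = rec X. a.(c.X + b.0)\{b,c,d} ⊢ --a--▸ m1
  m1 = (c.(rec X. a.(c.X + b.0)\{b,c,d}) + b.0)\{b,c,d} ⊢ ∅
Q's transition system — 2 states:
  n0 = rec X. d.(c.X + b.0)\{b,c,d} ⊢ --d--▸ n1
  n1 = (c.(rec X. d.(c.X + b.0)\{b,c,d}) + b.0)\{b,c,d} ⊢ ∅
Trace ⟨a⟩ through P, begin at {m0}:
  step 1 (a): {m1}
  ✓ P
Trace ⟨a⟩ through Q, begin at {n0}:
  step 1 (a): no successor for Q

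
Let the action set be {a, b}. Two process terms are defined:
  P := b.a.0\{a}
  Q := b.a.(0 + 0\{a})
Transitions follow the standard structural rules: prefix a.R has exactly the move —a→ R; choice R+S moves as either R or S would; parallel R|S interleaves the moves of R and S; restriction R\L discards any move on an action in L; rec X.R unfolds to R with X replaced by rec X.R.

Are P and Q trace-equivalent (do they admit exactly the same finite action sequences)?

trace-equivalent

P's transition system — 3 states:
  s0 = b.a.0\{a} | =b=> s1
  s1 = a.0\{a} | =a=> s2
  s2 = 0\{a} | ·
Q's transition system — 3 states:
  t0 = b.a.(0 + 0\{a}) | =b=> t1
  t1 = a.(0 + 0\{a}) | =a=> t2
  t2 = 0 + 0\{a} | ·
Partition-refinement fixed point:
  B0 = {s0, t0}
  B1 = {s1, t1}
  B2 = {s2, t2}
s0 ∈ B0, t0 ∈ B0 → same block
Bisimilar ⇒ trace-equivalent.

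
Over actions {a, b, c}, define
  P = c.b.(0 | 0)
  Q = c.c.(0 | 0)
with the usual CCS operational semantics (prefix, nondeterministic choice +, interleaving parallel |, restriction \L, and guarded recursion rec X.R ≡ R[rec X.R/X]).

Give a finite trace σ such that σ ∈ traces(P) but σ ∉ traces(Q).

P's transition system — 3 states:
  p0 = c.b.(0 | 0) → -c-> p1
  p1 = b.(0 | 0) → -b-> p2
  p2 = 0 | 0 → ·
Q's transition system — 3 states:
  q0 = c.c.(0 | 0) → -c-> q1
  q1 = c.(0 | 0) → -c-> q2
  q2 = 0 | 0 → ·
Executing cb from P (initial set {p0}):
  [1] c ⇒ {p1}
  [2] b ⇒ {p2}
  P completes σ.
Executing cb from Q (initial set {q0}):
  [1] c ⇒ {q1}
  [2] b ⇒ ∅  — Q cannot continue

cb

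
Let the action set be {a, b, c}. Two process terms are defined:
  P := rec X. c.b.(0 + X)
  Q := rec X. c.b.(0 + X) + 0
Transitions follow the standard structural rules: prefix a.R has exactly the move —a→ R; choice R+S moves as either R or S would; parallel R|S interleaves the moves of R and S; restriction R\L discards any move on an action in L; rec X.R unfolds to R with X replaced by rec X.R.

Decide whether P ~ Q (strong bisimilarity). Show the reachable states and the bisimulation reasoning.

P ~ Q

Reachable graph of P (3 states):
  p0 = rec X. c.b.(0 + X) → --c--▸ p1
  p1 = b.(0 + (rec X. c.b.(0 + X))) → --b--▸ p2
  p2 = 0 + (rec X. c.b.(0 + X)) → --c--▸ p1
Reachable graph of Q (3 states):
  q0 = rec X. c.b.(0 + X) + 0 → --c--▸ q1
  q1 = b.(0 + (rec X. c.b.(0 + X) + 0)) → --b--▸ q2
  q2 = 0 + (rec X. c.b.(0 + X) + 0) → --c--▸ q1
Bisimilarity quotient blocks:
  B0 = {p0, p2, q0, q2}
  B1 = {p1, q1}
p0 ∈ B0, q0 ∈ B0 → same block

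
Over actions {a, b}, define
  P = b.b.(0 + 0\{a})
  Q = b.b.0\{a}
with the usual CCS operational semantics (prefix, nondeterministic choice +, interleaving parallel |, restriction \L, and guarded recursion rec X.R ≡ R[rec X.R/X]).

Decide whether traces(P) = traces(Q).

trace-equivalent

P's transition system — 3 states:
  m0 = b.b.(0 + 0\{a}) :: —b→ m1
  m1 = b.(0 + 0\{a}) :: —b→ m2
  m2 = 0 + 0\{a} :: stopped
Q's transition system — 3 states:
  n0 = b.b.0\{a} :: —b→ n1
  n1 = b.0\{a} :: —b→ n2
  n2 = 0\{a} :: stopped
Coarsest stable partition (strong bisimilarity classes):
  B0 = {m0, n0}
  B1 = {m1, n1}
  B2 = {m2, n2}
m0 ∈ B0, n0 ∈ B0 → same block
Bisimilar ⇒ trace-equivalent.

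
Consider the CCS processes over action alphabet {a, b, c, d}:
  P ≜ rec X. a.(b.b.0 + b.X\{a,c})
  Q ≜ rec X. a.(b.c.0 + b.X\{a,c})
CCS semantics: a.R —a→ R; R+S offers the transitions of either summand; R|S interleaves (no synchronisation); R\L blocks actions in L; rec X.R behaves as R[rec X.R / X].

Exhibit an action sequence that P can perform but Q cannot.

abb

Reachable graph of P (5 states):
  u0 = rec X. a.(b.b.0 + b.X\{a,c}) → —a→ u1
  u1 = b.b.0 + b.(rec X. a.(b.b.0 + b.X\{a,c}))\{a,c} → —b→ u2, —b→ u3
  u2 = (rec X. a.(b.b.0 + b.X\{a,c}))\{a,c} → ·
  u3 = b.0 → —b→ u4
  u4 = 0 → ·
Reachable graph of Q (5 states):
  v0 = rec X. a.(b.c.0 + b.X\{a,c}) → —a→ v1
  v1 = b.c.0 + b.(rec X. a.(b.c.0 + b.X\{a,c}))\{a,c} → —b→ v2, —b→ v3
  v2 = (rec X. a.(b.c.0 + b.X\{a,c}))\{a,c} → ·
  v3 = c.0 → —c→ v4
  v4 = 0 → ·
Trace ⟨abb⟩ through P, begin at {u0}:
  after a @ step 1: {u1}
  after b @ step 2: {u2, u3}
  after b @ step 3: {u4}
  ✓ P
Trace ⟨abb⟩ through Q, begin at {v0}:
  after a @ step 1: {v1}
  after b @ step 2: {v2, v3}
  after b @ step 3: no successor for Q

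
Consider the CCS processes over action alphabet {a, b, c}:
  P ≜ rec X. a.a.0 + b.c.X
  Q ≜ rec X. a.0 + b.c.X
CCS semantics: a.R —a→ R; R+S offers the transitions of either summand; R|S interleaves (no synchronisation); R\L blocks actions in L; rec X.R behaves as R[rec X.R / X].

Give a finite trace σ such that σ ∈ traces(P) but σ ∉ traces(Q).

aa

Reachable graph of P (4 states):
  s0 = rec X. a.a.0 + b.c.X has moves -a-> s1, -b-> s2
  s1 = a.0 has moves -a-> s3
  s2 = c.(rec X. a.a.0 + b.c.X) has moves -c-> s0
  s3 = 0 has moves deadlocked
Reachable graph of Q (3 states):
  t0 = rec X. a.0 + b.c.X has moves -a-> t1, -b-> t2
  t1 = 0 has moves deadlocked
  t2 = c.(rec X. a.0 + b.c.X) has moves -c-> t0
Executing aa from P (initial set {s0}):
  after a @ step 1: {s1}
  after a @ step 2: {s3}
  ✓ P
Executing aa from Q (initial set {t0}):
  after a @ step 1: {t1}
  after a @ step 2: ∅ (Q stuck)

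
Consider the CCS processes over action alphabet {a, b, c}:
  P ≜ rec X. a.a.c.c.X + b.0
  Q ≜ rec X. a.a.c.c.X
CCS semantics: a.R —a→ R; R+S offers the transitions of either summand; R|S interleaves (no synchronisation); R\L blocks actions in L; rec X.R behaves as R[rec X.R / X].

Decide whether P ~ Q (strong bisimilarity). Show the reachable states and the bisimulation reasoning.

LTS(P): 5 reachable states
  m0 = rec X. a.a.c.c.X + b.0 ⊢ ··a··> m1, ··b··> m2
  m1 = a.c.c.(rec X. a.a.c.c.X + b.0) ⊢ ··a··> m3
  m2 = 0 ⊢ ·
  m3 = c.c.(rec X. a.a.c.c.X + b.0) ⊢ ··c··> m4
  m4 = c.(rec X. a.a.c.c.X + b.0) ⊢ ··c··> m0
LTS(Q): 4 reachable states
  n0 = rec X. a.a.c.c.X ⊢ ··a··> n1
  n1 = a.c.c.(rec X. a.a.c.c.X) ⊢ ··a··> n2
  n2 = c.c.(rec X. a.a.c.c.X) ⊢ ··c··> n3
  n3 = c.(rec X. a.a.c.c.X) ⊢ ··c··> n0
Partition-refinement fixed point:
  B0 = {m0}
  B1 = {m2}
  B2 = {m1}
  B3 = {m3}
  B4 = {m4}
  B5 = {n0}
  B6 = {n1}
  B7 = {n2}
  B8 = {n3}
m0 ∈ B0, n0 ∈ B5 → different blocks

P ≁ Q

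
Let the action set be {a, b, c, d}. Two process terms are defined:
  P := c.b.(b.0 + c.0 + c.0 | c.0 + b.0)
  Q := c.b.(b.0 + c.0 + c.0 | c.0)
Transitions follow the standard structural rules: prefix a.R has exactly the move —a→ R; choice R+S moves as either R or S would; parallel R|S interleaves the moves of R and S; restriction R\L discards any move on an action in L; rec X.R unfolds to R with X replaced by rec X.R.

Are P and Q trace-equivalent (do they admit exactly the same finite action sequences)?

YES

Reachable graph of P (7 states):
  p0 = c.b.(b.0 + c.0 + c.0 | c.0 + b.0) ⊢ =c=> p1
  p1 = b.(b.0 + c.0 + c.0 | c.0 + b.0) ⊢ =b=> p2
  p2 = b.0 + c.0 + c.0 | c.0 + b.0 ⊢ =b=> p3, =c=> p3, =c=> p4, =c=> p5
  p3 = 0 ⊢ stopped
  p4 = 0 | c.0 ⊢ =c=> p6
  p5 = c.0 | 0 ⊢ =c=> p6
  p6 = 0 | 0 ⊢ stopped
Reachable graph of Q (7 states):
  q0 = c.b.(b.0 + c.0 + c.0 | c.0) ⊢ =c=> q1
  q1 = b.(b.0 + c.0 + c.0 | c.0) ⊢ =b=> q2
  q2 = b.0 + c.0 + c.0 | c.0 ⊢ =b=> q3, =c=> q3, =c=> q4, =c=> q5
  q3 = 0 ⊢ stopped
  q4 = 0 | c.0 ⊢ =c=> q6
  q5 = c.0 | 0 ⊢ =c=> q6
  q6 = 0 | 0 ⊢ stopped
Coarsest stable partition (strong bisimilarity classes):
  B0 = {p0, q0}
  B1 = {p1, q1}
  B2 = {p2, q2}
  B3 = {p4, p5, q4, q5}
  B4 = {p3, p6, q3, q6}
p0 ∈ B0, q0 ∈ B0 → same block
Bisimilar ⇒ trace-equivalent.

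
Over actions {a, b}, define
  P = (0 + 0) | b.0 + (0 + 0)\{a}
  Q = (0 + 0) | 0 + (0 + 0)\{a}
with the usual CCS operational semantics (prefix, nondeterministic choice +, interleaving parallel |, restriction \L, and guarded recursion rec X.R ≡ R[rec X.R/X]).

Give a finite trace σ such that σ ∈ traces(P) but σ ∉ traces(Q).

b

P's transition system — 2 states:
  p0 = (0 + 0) | b.0 + (0 + 0)\{a} → -b-> p1
  p1 = (0 + 0) | 0 → ∅
Q's transition system — 1 states:
  q0 = (0 + 0) | 0 + (0 + 0)\{a} → ∅
Run σ = ⟨b⟩ on P: start {p0}
  [1] b ⇒ {p1}
  — P admits the full trace.
Run σ = ⟨b⟩ on Q: start {q0}
  [1] b ⇒ ∅ (Q stuck)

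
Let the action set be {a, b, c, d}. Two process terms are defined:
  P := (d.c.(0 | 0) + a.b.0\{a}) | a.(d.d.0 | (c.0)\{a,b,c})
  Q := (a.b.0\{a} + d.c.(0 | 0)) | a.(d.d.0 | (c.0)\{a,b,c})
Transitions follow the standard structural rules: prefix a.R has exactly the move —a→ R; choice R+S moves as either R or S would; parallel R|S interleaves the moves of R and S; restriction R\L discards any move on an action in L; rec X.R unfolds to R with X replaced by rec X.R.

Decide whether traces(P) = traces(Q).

YES

Reachable graph of P (20 states):
  s0 = (d.c.(0 | 0) + a.b.0\{a}) | a.(d.d.0 | (c.0)\{a,b,c}) ⊢ -a-> s1, -a-> s2, -d-> s3
  s1 = (d.c.(0 | 0) + a.b.0\{a}) | (d.d.0 | (c.0)\{a,b,c}) ⊢ -a-> s4, -d-> s5, -d-> s6
  s2 = b.0\{a} | a.(d.d.0 | (c.0)\{a,b,c}) ⊢ -a-> s4, -b-> s7
  s3 = c.(0 | 0) | a.(d.d.0 | (c.0)\{a,b,c}) ⊢ -a-> s6, -c-> s8
  s4 = b.0\{a} | (d.d.0 | (c.0)\{a,b,c}) ⊢ -b-> s9, -d-> s10
  s5 = (d.c.(0 | 0) + a.b.0\{a}) | (d.0 | (c.0)\{a,b,c}) ⊢ -a-> s10, -d-> s11, -d-> s12
  s6 = c.(0 | 0) | (d.d.0 | (c.0)\{a,b,c}) ⊢ -c-> s13, -d-> s12
  s7 = 0\{a} | a.(d.d.0 | (c.0)\{a,b,c}) ⊢ -a-> s9
  s8 = 0 | 0 | a.(d.d.0 | (c.0)\{a,b,c}) ⊢ -a-> s13
  s9 = 0\{a} | (d.d.0 | (c.0)\{a,b,c}) ⊢ -d-> s14
  s10 = b.0\{a} | (d.0 | (c.0)\{a,b,c}) ⊢ -b-> s14, -d-> s15
  s11 = (d.c.(0 | 0) + a.b.0\{a}) | (0 | (c.0)\{a,b,c}) ⊢ -a-> s15, -d-> s16
  s12 = c.(0 | 0) | (d.0 | (c.0)\{a,b,c}) ⊢ -c-> s17, -d-> s16
  s13 = 0 | 0 | (d.d.0 | (c.0)\{a,b,c}) ⊢ -d-> s17
  s14 = 0\{a} | (d.0 | (c.0)\{a,b,c}) ⊢ -d-> s18
  s15 = b.0\{a} | (0 | (c.0)\{a,b,c}) ⊢ -b-> s18
  s16 = c.(0 | 0) | (0 | (c.0)\{a,b,c}) ⊢ -c-> s19
  s17 = 0 | 0 | (d.0 | (c.0)\{a,b,c}) ⊢ -d-> s19
  s18 = 0\{a} | (0 | (c.0)\{a,b,c}) ⊢ stopped
  s19 = 0 | 0 | (0 | (c.0)\{a,b,c}) ⊢ stopped
Reachable graph of Q (20 states):
  t0 = (a.b.0\{a} + d.c.(0 | 0)) | a.(d.d.0 | (c.0)\{a,b,c}) ⊢ -a-> t1, -a-> t2, -d-> t3
  t1 = (a.b.0\{a} + d.c.(0 | 0)) | (d.d.0 | (c.0)\{a,b,c}) ⊢ -a-> t4, -d-> t5, -d-> t6
  t2 = b.0\{a} | a.(d.d.0 | (c.0)\{a,b,c}) ⊢ -a-> t4, -b-> t7
  t3 = c.(0 | 0) | a.(d.d.0 | (c.0)\{a,b,c}) ⊢ -a-> t6, -c-> t8
  t4 = b.0\{a} | (d.d.0 | (c.0)\{a,b,c}) ⊢ -b-> t9, -d-> t10
  t5 = (a.b.0\{a} + d.c.(0 | 0)) | (d.0 | (c.0)\{a,b,c}) ⊢ -a-> t10, -d-> t11, -d-> t12
  t6 = c.(0 | 0) | (d.d.0 | (c.0)\{a,b,c}) ⊢ -c-> t13, -d-> t12
  t7 = 0\{a} | a.(d.d.0 | (c.0)\{a,b,c}) ⊢ -a-> t9
  t8 = 0 | 0 | a.(d.d.0 | (c.0)\{a,b,c}) ⊢ -a-> t13
  t9 = 0\{a} | (d.d.0 | (c.0)\{a,b,c}) ⊢ -d-> t14
  t10 = b.0\{a} | (d.0 | (c.0)\{a,b,c}) ⊢ -b-> t14, -d-> t15
  t11 = (a.b.0\{a} + d.c.(0 | 0)) | (0 | (c.0)\{a,b,c}) ⊢ -a-> t15, -d-> t16
  t12 = c.(0 | 0) | (d.0 | (c.0)\{a,b,c}) ⊢ -c-> t17, -d-> t16
  t13 = 0 | 0 | (d.d.0 | (c.0)\{a,b,c}) ⊢ -d-> t17
  t14 = 0\{a} | (d.0 | (c.0)\{a,b,c}) ⊢ -d-> t18
  t15 = b.0\{a} | (0 | (c.0)\{a,b,c}) ⊢ -b-> t18
  t16 = c.(0 | 0) | (0 | (c.0)\{a,b,c}) ⊢ -c-> t19
  t17 = 0 | 0 | (d.0 | (c.0)\{a,b,c}) ⊢ -d-> t19
  t18 = 0\{a} | (0 | (c.0)\{a,b,c}) ⊢ stopped
  t19 = 0 | 0 | (0 | (c.0)\{a,b,c}) ⊢ stopped
Bisimilarity quotient blocks:
  B0 = {s0, t0}
  B1 = {s1, t1}
  B2 = {s6, t6}
  B3 = {s13, s9, t13, t9}
  B4 = {s14, s17, t14, t17}
  B5 = {s18, s19, t18, t19}
  B6 = {s12, t12}
  B7 = {s16, t16}
  B8 = {s4, t4}
  B9 = {s10, t10}
  B10 = {s15, t15}
  B11 = {s5, t5}
  B12 = {s11, t11}
  B13 = {s2, t2}
  B14 = {s7, s8, t7, t8}
  B15 = {s3, t3}
s0 ∈ B0, t0 ∈ B0 → same block
Bisimilar ⇒ trace-equivalent.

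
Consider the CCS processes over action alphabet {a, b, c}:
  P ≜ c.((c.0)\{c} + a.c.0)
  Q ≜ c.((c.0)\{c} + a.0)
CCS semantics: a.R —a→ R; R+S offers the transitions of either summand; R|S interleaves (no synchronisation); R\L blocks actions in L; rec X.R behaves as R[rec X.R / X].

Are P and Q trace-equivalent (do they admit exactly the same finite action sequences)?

P's transition system — 4 states:
  s0 = c.((c.0)\{c} + a.c.0) :: =c=> s1
  s1 = (c.0)\{c} + a.c.0 :: =a=> s2
  s2 = c.0 :: =c=> s3
  s3 = 0 :: ·
Q's transition system — 3 states:
  t0 = c.((c.0)\{c} + a.0) :: =c=> t1
  t1 = (c.0)\{c} + a.0 :: =a=> t2
  t2 = 0 :: ·
Executing cac from P (initial set {s0}):
  step 1 (c): {s1}
  step 2 (a): {s2}
  step 3 (c): {s3}
  — P admits the full trace.
Executing cac from Q (initial set {t0}):
  step 1 (c): {t1}
  step 2 (a): {t2}
  step 3 (c): no successor for Q

traces(P) ≠ traces(Q) — witness ⟨cac⟩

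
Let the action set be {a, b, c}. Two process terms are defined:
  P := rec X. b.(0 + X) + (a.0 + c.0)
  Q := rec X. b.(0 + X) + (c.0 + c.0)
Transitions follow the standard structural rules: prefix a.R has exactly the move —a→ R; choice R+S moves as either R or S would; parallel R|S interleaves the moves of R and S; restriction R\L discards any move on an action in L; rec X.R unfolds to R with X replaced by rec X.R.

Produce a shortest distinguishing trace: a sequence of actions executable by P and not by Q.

a

P's transition system — 3 states:
  p0 = rec X. b.(0 + X) + (a.0 + c.0) has moves --a--▸ p1, --b--▸ p2, --c--▸ p1
  p1 = 0 has moves deadlocked
  p2 = 0 + (rec X. b.(0 + X) + (a.0 + c.0)) has moves --a--▸ p1, --b--▸ p2, --c--▸ p1
Q's transition system — 3 states:
  q0 = rec X. b.(0 + X) + (c.0 + c.0) has moves --b--▸ q1, --c--▸ q2
  q1 = 0 + (rec X. b.(0 + X) + (c.0 + c.0)) has moves --b--▸ q1, --c--▸ q2
  q2 = 0 has moves deadlocked
Run σ = ⟨a⟩ on P: start {p0}
  step 1 (a): {p1}
  ✓ P
Run σ = ⟨a⟩ on Q: start {q0}
  step 1 (a): ∅  — Q cannot continue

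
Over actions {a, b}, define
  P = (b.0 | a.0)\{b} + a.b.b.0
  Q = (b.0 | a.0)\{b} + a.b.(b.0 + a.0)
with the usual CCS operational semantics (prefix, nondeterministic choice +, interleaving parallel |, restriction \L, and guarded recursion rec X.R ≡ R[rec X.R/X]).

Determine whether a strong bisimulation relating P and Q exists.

not bisimilar

Reachable graph of P (5 states):
  s0 = (b.0 | a.0)\{b} + a.b.b.0 ⊢ =a=> s1, =a=> s2
  s1 = (b.0 | 0)\{b} ⊢ stopped
  s2 = b.b.0 ⊢ =b=> s3
  s3 = b.0 ⊢ =b=> s4
  s4 = 0 ⊢ stopped
Reachable graph of Q (5 states):
  t0 = (b.0 | a.0)\{b} + a.b.(b.0 + a.0) ⊢ =a=> t1, =a=> t2
  t1 = (b.0 | 0)\{b} ⊢ stopped
  t2 = b.(b.0 + a.0) ⊢ =b=> t3
  t3 = b.0 + a.0 ⊢ =a=> t4, =b=> t4
  t4 = 0 ⊢ stopped
Bisimilarity quotient blocks:
  B0 = {s0}
  B1 = {s2}
  B2 = {s3}
  B3 = {s1, s4, t1, t4}
  B4 = {t0}
  B5 = {t2}
  B6 = {t3}
s0 ∈ B0, t0 ∈ B4 → different blocks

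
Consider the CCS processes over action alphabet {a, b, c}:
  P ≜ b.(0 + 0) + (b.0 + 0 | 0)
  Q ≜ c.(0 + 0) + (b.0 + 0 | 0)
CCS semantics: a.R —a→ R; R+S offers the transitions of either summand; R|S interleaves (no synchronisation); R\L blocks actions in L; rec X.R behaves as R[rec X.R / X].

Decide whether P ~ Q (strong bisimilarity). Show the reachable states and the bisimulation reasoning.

not bisimilar

Reachable graph of P (3 states):
  u0 = b.(0 + 0) + (b.0 + 0 | 0) → ··b··> u1, ··b··> u2
  u1 = 0 → (no moves)
  u2 = 0 + 0 → (no moves)
Reachable graph of Q (3 states):
  v0 = c.(0 + 0) + (b.0 + 0 | 0) → ··b··> v1, ··c··> v2
  v1 = 0 → (no moves)
  v2 = 0 + 0 → (no moves)
Partition-refinement fixed point:
  B0 = {u0}
  B1 = {u1, u2, v1, v2}
  B2 = {v0}
u0 ∈ B0, v0 ∈ B2 → different blocks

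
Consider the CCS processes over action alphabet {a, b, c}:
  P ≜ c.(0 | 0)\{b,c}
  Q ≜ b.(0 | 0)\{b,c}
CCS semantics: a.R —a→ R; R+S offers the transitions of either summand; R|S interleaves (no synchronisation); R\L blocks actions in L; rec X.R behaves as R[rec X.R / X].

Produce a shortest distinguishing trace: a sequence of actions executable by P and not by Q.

c

Reachable graph of P (2 states):
  m0 = c.(0 | 0)\{b,c} | --c--▸ m1
  m1 = (0 | 0)\{b,c} | deadlocked
Reachable graph of Q (2 states):
  n0 = b.(0 | 0)\{b,c} | --b--▸ n1
  n1 = (0 | 0)\{b,c} | deadlocked
Executing c from P (initial set {m0}):
  after c @ step 1: {m1}
  P completes σ.
Executing c from Q (initial set {n0}):
  after c @ step 1: ∅ (Q stuck)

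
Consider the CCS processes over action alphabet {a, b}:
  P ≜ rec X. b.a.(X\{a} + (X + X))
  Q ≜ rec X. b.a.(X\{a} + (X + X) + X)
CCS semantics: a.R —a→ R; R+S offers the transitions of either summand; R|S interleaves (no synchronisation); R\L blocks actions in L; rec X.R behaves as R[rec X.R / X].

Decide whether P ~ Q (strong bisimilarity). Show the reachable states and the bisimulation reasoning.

YES

LTS(P): 4 reachable states
  u0 = rec X. b.a.(X\{a} + (X + X)) has moves --b--▸ u1
  u1 = a.((rec X. b.a.(X\{a} + (X + X)))\{a} + ((rec X. b.a.(X\{a} + (X + X))) + (rec X. b.a.(X\{a} + (X + X))))) has moves --a--▸ u2
  u2 = (rec X. b.a.(X\{a} + (X + X)))\{a} + ((rec X. b.a.(X\{a} + (X + X))) + (rec X. b.a.(X\{a} + (X + X)))) has moves --b--▸ u1, --b--▸ u3
  u3 = (a.((rec X. b.a.(X\{a} + (X + X)))\{a} + ((rec X. b.a.(X\{a} + (X + X))) + (rec X. b.a.(X\{a} + (X + X))))))\{a} has moves (no moves)
LTS(Q): 4 reachable states
  v0 = rec X. b.a.(X\{a} + (X + X) + X) has moves --b--▸ v1
  v1 = a.((rec X. b.a.(X\{a} + (X + X) + X))\{a} + ((rec X. b.a.(X\{a} + (X + X) + X)) + (rec X. b.a.(X\{a} + (X + X) + X))) + (rec X. b.a.(X\{a} + (X + X) + X))) has moves --a--▸ v2
  v2 = (rec X. b.a.(X\{a} + (X + X) + X))\{a} + ((rec X. b.a.(X\{a} + (X + X) + X)) + (rec X. b.a.(X\{a} + (X + X) + X))) + (rec X. b.a.(X\{a} + (X + X) + X)) has moves --b--▸ v1, --b--▸ v3
  v3 = (a.((rec X. b.a.(X\{a} + (X + X) + X))\{a} + ((rec X. b.a.(X\{a} + (X + X) + X)) + (rec X. b.a.(X\{a} + (X + X) + X))) + (rec X. b.a.(X\{a} + (X + X) + X))))\{a} has moves (no moves)
Coarsest stable partition (strong bisimilarity classes):
  B0 = {u0, v0}
  B1 = {u1, v1}
  B2 = {u2, v2}
  B3 = {u3, v3}
u0 ∈ B0, v0 ∈ B0 → same block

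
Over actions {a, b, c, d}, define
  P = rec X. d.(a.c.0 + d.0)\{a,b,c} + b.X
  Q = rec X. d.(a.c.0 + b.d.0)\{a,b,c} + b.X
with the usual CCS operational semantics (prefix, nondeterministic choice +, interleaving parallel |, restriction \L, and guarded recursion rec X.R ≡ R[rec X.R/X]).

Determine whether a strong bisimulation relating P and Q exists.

P's transition system — 3 states:
  p0 = rec X. d.(a.c.0 + d.0)\{a,b,c} + b.X has moves =b=> p0, =d=> p1
  p1 = (a.c.0 + d.0)\{a,b,c} has moves =d=> p2
  p2 = 0\{a,b,c} has moves (no moves)
Q's transition system — 2 states:
  q0 = rec X. d.(a.c.0 + b.d.0)\{a,b,c} + b.X has moves =b=> q0, =d=> q1
  q1 = (a.c.0 + b.d.0)\{a,b,c} has moves (no moves)
Partition-refinement fixed point:
  B0 = {p0}
  B1 = {p1}
  B2 = {p2, q1}
  B3 = {q0}
p0 ∈ B0, q0 ∈ B3 → different blocks

NO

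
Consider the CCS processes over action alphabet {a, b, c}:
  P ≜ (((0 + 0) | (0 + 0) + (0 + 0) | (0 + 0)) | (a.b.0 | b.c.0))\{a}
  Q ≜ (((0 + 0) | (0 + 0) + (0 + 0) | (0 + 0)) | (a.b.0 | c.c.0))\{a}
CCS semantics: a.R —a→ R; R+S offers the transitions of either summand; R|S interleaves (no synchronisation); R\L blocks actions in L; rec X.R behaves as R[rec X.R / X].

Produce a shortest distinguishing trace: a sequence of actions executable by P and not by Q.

b

LTS(P): 3 reachable states
  m0 = (((0 + 0) | (0 + 0) + (0 + 0) | (0 + 0)) | (a.b.0 | b.c.0))\{a} has moves =b=> m1
  m1 = (((0 + 0) | (0 + 0) + (0 + 0) | (0 + 0)) | (a.b.0 | c.0))\{a} has moves =c=> m2
  m2 = (((0 + 0) | (0 + 0) + (0 + 0) | (0 + 0)) | (a.b.0 | 0))\{a} has moves deadlocked
LTS(Q): 3 reachable states
  n0 = (((0 + 0) | (0 + 0) + (0 + 0) | (0 + 0)) | (a.b.0 | c.c.0))\{a} has moves =c=> n1
  n1 = (((0 + 0) | (0 + 0) + (0 + 0) | (0 + 0)) | (a.b.0 | c.0))\{a} has moves =c=> n2
  n2 = (((0 + 0) | (0 + 0) + (0 + 0) | (0 + 0)) | (a.b.0 | 0))\{a} has moves deadlocked
Trace ⟨b⟩ through P, begin at {m0}:
  [1] b ⇒ {m1}
  — P admits the full trace.
Trace ⟨b⟩ through Q, begin at {n0}:
  [1] b ⇒ no successor for Q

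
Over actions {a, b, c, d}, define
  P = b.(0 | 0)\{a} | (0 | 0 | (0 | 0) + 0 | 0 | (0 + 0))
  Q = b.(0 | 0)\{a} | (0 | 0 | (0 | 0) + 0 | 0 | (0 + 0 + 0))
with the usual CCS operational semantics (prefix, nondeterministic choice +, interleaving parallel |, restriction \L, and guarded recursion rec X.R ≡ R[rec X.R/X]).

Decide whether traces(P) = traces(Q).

P's transition system — 2 states:
  s0 = b.(0 | 0)\{a} | (0 | 0 | (0 | 0) + 0 | 0 | (0 + 0)) ⊢ -b-> s1
  s1 = (0 | 0)\{a} | (0 | 0 | (0 | 0) + 0 | 0 | (0 + 0)) ⊢ deadlocked
Q's transition system — 2 states:
  t0 = b.(0 | 0)\{a} | (0 | 0 | (0 | 0) + 0 | 0 | (0 + 0 + 0)) ⊢ -b-> t1
  t1 = (0 | 0)\{a} | (0 | 0 | (0 | 0) + 0 | 0 | (0 + 0 + 0)) ⊢ deadlocked
Coarsest stable partition (strong bisimilarity classes):
  B0 = {s0, t0}
  B1 = {s1, t1}
s0 ∈ B0, t0 ∈ B0 → same block
Bisimilar ⇒ trace-equivalent.

YES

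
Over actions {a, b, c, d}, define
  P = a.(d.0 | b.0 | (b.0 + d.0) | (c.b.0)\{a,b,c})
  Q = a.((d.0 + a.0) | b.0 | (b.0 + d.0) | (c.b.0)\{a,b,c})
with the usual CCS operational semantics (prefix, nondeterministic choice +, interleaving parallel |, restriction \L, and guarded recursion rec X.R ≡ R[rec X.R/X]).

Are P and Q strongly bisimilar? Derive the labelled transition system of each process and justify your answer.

not bisimilar

P's transition system — 9 states:
  p0 = a.(d.0 | b.0 | (b.0 + d.0) | (c.b.0)\{a,b,c}) ⊢ -a-> p1
  p1 = d.0 | b.0 | (b.0 + d.0) | (c.b.0)\{a,b,c} ⊢ -b-> p2, -b-> p3, -d-> p3, -d-> p4
  p2 = d.0 | 0 | (b.0 + d.0) | (c.b.0)\{a,b,c} ⊢ -b-> p5, -d-> p5, -d-> p6
  p3 = d.0 | b.0 | 0 | (c.b.0)\{a,b,c} ⊢ -b-> p5, -d-> p7
  p4 = 0 | b.0 | (b.0 + d.0) | (c.b.0)\{a,b,c} ⊢ -b-> p6, -b-> p7, -d-> p7
  p5 = d.0 | 0 | 0 | (c.b.0)\{a,b,c} ⊢ -d-> p8
  p6 = 0 | 0 | (b.0 + d.0) | (c.b.0)\{a,b,c} ⊢ -b-> p8, -d-> p8
  p7 = 0 | b.0 | 0 | (c.b.0)\{a,b,c} ⊢ -b-> p8
  p8 = 0 | 0 | 0 | (c.b.0)\{a,b,c} ⊢ (no moves)
Q's transition system — 9 states:
  q0 = a.((d.0 + a.0) | b.0 | (b.0 + d.0) | (c.b.0)\{a,b,c}) ⊢ -a-> q1
  q1 = (d.0 + a.0) | b.0 | (b.0 + d.0) | (c.b.0)\{a,b,c} ⊢ -a-> q2, -b-> q3, -b-> q4, -d-> q2, -d-> q4
  q2 = 0 | b.0 | (b.0 + d.0) | (c.b.0)\{a,b,c} ⊢ -b-> q5, -b-> q6, -d-> q6
  q3 = (d.0 + a.0) | 0 | (b.0 + d.0) | (c.b.0)\{a,b,c} ⊢ -a-> q5, -b-> q7, -d-> q5, -d-> q7
  q4 = (d.0 + a.0) | b.0 | 0 | (c.b.0)\{a,b,c} ⊢ -a-> q6, -b-> q7, -d-> q6
  q5 = 0 | 0 | (b.0 + d.0) | (c.b.0)\{a,b,c} ⊢ -b-> q8, -d-> q8
  q6 = 0 | b.0 | 0 | (c.b.0)\{a,b,c} ⊢ -b-> q8
  q7 = (d.0 + a.0) | 0 | 0 | (c.b.0)\{a,b,c} ⊢ -a-> q8, -d-> q8
  q8 = 0 | 0 | 0 | (c.b.0)\{a,b,c} ⊢ (no moves)
Partition-refinement fixed point:
  B0 = {p0}
  B1 = {p1}
  B2 = {p4, q2}
  B3 = {p6, q5}
  B4 = {p8, q8}
  B5 = {p7, q6}
  B6 = {p3}
  B7 = {p5}
  B8 = {p2}
  B9 = {q0}
  B10 = {q1}
  B11 = {q4}
  B12 = {q7}
  B13 = {q3}
p0 ∈ B0, q0 ∈ B9 → different blocks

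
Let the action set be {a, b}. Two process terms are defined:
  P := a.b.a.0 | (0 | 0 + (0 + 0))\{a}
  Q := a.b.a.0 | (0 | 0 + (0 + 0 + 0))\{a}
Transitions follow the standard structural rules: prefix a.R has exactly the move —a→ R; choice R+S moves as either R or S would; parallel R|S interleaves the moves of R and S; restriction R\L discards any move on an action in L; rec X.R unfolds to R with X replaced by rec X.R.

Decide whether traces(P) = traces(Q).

traces(P) = traces(Q)

Reachable graph of P (4 states):
  u0 = a.b.a.0 | (0 | 0 + (0 + 0))\{a} → ··a··> u1
  u1 = b.a.0 | (0 | 0 + (0 + 0))\{a} → ··b··> u2
  u2 = a.0 | (0 | 0 + (0 + 0))\{a} → ··a··> u3
  u3 = 0 | (0 | 0 + (0 + 0))\{a} → ∅
Reachable graph of Q (4 states):
  v0 = a.b.a.0 | (0 | 0 + (0 + 0 + 0))\{a} → ··a··> v1
  v1 = b.a.0 | (0 | 0 + (0 + 0 + 0))\{a} → ··b··> v2
  v2 = a.0 | (0 | 0 + (0 + 0 + 0))\{a} → ··a··> v3
  v3 = 0 | (0 | 0 + (0 + 0 + 0))\{a} → ∅
Partition-refinement fixed point:
  B0 = {u0, v0}
  B1 = {u1, v1}
  B2 = {u2, v2}
  B3 = {u3, v3}
u0 ∈ B0, v0 ∈ B0 → same block
Bisimilar ⇒ trace-equivalent.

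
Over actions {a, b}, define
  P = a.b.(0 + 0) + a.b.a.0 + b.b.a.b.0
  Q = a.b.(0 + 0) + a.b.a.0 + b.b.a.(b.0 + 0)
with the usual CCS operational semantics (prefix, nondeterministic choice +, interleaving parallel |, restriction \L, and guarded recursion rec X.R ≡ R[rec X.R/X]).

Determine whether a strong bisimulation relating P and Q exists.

YES

LTS(P): 9 reachable states
  p0 = a.b.(0 + 0) + a.b.a.0 + b.b.a.b.0 has moves =a=> p1, =a=> p2, =b=> p3
  p1 = b.(0 + 0) has moves =b=> p4
  p2 = b.a.0 has moves =b=> p5
  p3 = b.a.b.0 has moves =b=> p6
  p4 = 0 + 0 has moves ∅
  p5 = a.0 has moves =a=> p7
  p6 = a.b.0 has moves =a=> p8
  p7 = 0 has moves ∅
  p8 = b.0 has moves =b=> p7
LTS(Q): 9 reachable states
  q0 = a.b.(0 + 0) + a.b.a.0 + b.b.a.(b.0 + 0) has moves =a=> q1, =a=> q2, =b=> q3
  q1 = b.(0 + 0) has moves =b=> q4
  q2 = b.a.0 has moves =b=> q5
  q3 = b.a.(b.0 + 0) has moves =b=> q6
  q4 = 0 + 0 has moves ∅
  q5 = a.0 has moves =a=> q7
  q6 = a.(b.0 + 0) has moves =a=> q8
  q7 = 0 has moves ∅
  q8 = b.0 + 0 has moves =b=> q7
Coarsest stable partition (strong bisimilarity classes):
  B0 = {p0, q0}
  B1 = {p3, q3}
  B2 = {p6, q6}
  B3 = {p1, p8, q1, q8}
  B4 = {p4, p7, q4, q7}
  B5 = {p2, q2}
  B6 = {p5, q5}
p0 ∈ B0, q0 ∈ B0 → same block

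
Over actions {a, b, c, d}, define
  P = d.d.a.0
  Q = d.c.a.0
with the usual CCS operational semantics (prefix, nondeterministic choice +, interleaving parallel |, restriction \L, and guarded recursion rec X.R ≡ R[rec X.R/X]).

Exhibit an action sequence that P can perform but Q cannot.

LTS(P): 4 reachable states
  m0 = d.d.a.0 ⊢ --d--▸ m1
  m1 = d.a.0 ⊢ --d--▸ m2
  m2 = a.0 ⊢ --a--▸ m3
  m3 = 0 ⊢ (no moves)
LTS(Q): 4 reachable states
  n0 = d.c.a.0 ⊢ --d--▸ n1
  n1 = c.a.0 ⊢ --c--▸ n2
  n2 = a.0 ⊢ --a--▸ n3
  n3 = 0 ⊢ (no moves)
Trace ⟨dd⟩ through P, begin at {m0}:
  step 1 (d): {m1}
  step 2 (d): {m2}
  P completes σ.
Trace ⟨dd⟩ through Q, begin at {n0}:
  step 1 (d): {n1}
  step 2 (d): ∅  — Q cannot continue

dd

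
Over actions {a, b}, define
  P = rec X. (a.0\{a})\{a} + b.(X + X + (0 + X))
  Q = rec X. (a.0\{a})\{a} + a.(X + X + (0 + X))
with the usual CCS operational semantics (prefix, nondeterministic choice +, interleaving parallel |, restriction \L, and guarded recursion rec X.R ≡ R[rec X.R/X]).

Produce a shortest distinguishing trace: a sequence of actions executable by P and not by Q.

LTS(P): 2 reachable states
  s0 = rec X. (a.0\{a})\{a} + b.(X + X + (0 + X)) ⊢ -b-> s1
  s1 = (rec X. (a.0\{a})\{a} + b.(X + X + (0 + X))) + (rec X. (a.0\{a})\{a} + b.(X + X + (0 + X))) + (0 + (rec X. (a.0\{a})\{a} + b.(X + X + (0 + X)))) ⊢ -b-> s1
LTS(Q): 2 reachable states
  t0 = rec X. (a.0\{a})\{a} + a.(X + X + (0 + X)) ⊢ -a-> t1
  t1 = (rec X. (a.0\{a})\{a} + a.(X + X + (0 + X))) + (rec X. (a.0\{a})\{a} + a.(X + X + (0 + X))) + (0 + (rec X. (a.0\{a})\{a} + a.(X + X + (0 + X)))) ⊢ -a-> t1
Trace ⟨b⟩ through P, begin at {s0}:
  after b @ step 1: {s1}
  ✓ P
Trace ⟨b⟩ through Q, begin at {t0}:
  after b @ step 1: no successor for Q

b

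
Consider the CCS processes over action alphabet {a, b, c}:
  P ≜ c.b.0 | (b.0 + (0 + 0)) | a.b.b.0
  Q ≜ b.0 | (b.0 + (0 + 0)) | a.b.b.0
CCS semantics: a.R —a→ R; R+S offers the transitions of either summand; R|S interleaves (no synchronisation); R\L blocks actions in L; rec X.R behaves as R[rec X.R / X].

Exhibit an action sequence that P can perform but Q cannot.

c

LTS(P): 24 reachable states
  s0 = c.b.0 | (b.0 + (0 + 0)) | a.b.b.0 → -a-> s1, -b-> s2, -c-> s3
  s1 = c.b.0 | (b.0 + (0 + 0)) | b.b.0 → -b-> s4, -b-> s5, -c-> s6
  s2 = c.b.0 | 0 | a.b.b.0 → -a-> s5, -c-> s7
  s3 = b.0 | (b.0 + (0 + 0)) | a.b.b.0 → -a-> s6, -b-> s7, -b-> s8
  s4 = c.b.0 | (b.0 + (0 + 0)) | b.0 → -b-> s10, -b-> s9, -c-> s11
  s5 = c.b.0 | 0 | b.b.0 → -b-> s10, -c-> s12
  s6 = b.0 | (b.0 + (0 + 0)) | b.b.0 → -b-> s11, -b-> s12, -b-> s13
  s7 = b.0 | 0 | a.b.b.0 → -a-> s12, -b-> s14
  s8 = 0 | (b.0 + (0 + 0)) | a.b.b.0 → -a-> s13, -b-> s14
  s9 = c.b.0 | (b.0 + (0 + 0)) | 0 → -b-> s15, -c-> s16
  s10 = c.b.0 | 0 | b.0 → -b-> s15, -c-> s17
  s11 = b.0 | (b.0 + (0 + 0)) | b.0 → -b-> s16, -b-> s17, -b-> s18
  s12 = b.0 | 0 | b.b.0 → -b-> s17, -b-> s19
  s13 = 0 | (b.0 + (0 + 0)) | b.b.0 → -b-> s18, -b-> s19
  s14 = 0 | 0 | a.b.b.0 → -a-> s19
  s15 = c.b.0 | 0 | 0 → -c-> s20
  s16 = b.0 | (b.0 + (0 + 0)) | 0 → -b-> s20, -b-> s21
  s17 = b.0 | 0 | b.0 → -b-> s20, -b-> s22
  s18 = 0 | (b.0 + (0 + 0)) | b.0 → -b-> s21, -b-> s22
  s19 = 0 | 0 | b.b.0 → -b-> s22
  s20 = b.0 | 0 | 0 → -b-> s23
  s21 = 0 | (b.0 + (0 + 0)) | 0 → -b-> s23
  s22 = 0 | 0 | b.0 → -b-> s23
  s23 = 0 | 0 | 0 → ·
LTS(Q): 16 reachable states
  t0 = b.0 | (b.0 + (0 + 0)) | a.b.b.0 → -a-> t1, -b-> t2, -b-> t3
  t1 = b.0 | (b.0 + (0 + 0)) | b.b.0 → -b-> t4, -b-> t5, -b-> t6
  t2 = 0 | (b.0 + (0 + 0)) | a.b.b.0 → -a-> t4, -b-> t7
  t3 = b.0 | 0 | a.b.b.0 → -a-> t6, -b-> t7
  t4 = 0 | (b.0 + (0 + 0)) | b.b.0 → -b-> t8, -b-> t9
  t5 = b.0 | (b.0 + (0 + 0)) | b.0 → -b-> t10, -b-> t11, -b-> t8
  t6 = b.0 | 0 | b.b.0 → -b-> t11, -b-> t9
  t7 = 0 | 0 | a.b.b.0 → -a-> t9
  t8 = 0 | (b.0 + (0 + 0)) | b.0 → -b-> t12, -b-> t13
  t9 = 0 | 0 | b.b.0 → -b-> t13
  t10 = b.0 | (b.0 + (0 + 0)) | 0 → -b-> t12, -b-> t14
  t11 = b.0 | 0 | b.0 → -b-> t13, -b-> t14
  t12 = 0 | (b.0 + (0 + 0)) | 0 → -b-> t15
  t13 = 0 | 0 | b.0 → -b-> t15
  t14 = b.0 | 0 | 0 → -b-> t15
  t15 = 0 | 0 | 0 → ·
Run σ = ⟨c⟩ on P: start {s0}
  [1] c ⇒ {s3}
  P completes σ.
Run σ = ⟨c⟩ on Q: start {t0}
  [1] c ⇒ no successor for Q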